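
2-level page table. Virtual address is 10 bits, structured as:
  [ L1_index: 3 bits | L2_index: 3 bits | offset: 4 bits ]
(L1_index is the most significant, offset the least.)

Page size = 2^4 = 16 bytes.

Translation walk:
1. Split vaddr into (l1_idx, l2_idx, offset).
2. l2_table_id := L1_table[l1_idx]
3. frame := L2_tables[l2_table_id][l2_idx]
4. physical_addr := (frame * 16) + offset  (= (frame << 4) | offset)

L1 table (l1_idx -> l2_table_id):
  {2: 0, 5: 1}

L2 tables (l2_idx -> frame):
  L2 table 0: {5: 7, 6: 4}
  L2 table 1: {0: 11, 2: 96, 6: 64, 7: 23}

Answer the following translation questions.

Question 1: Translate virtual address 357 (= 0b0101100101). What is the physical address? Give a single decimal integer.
Answer: 69

Derivation:
vaddr = 357 = 0b0101100101
Split: l1_idx=2, l2_idx=6, offset=5
L1[2] = 0
L2[0][6] = 4
paddr = 4 * 16 + 5 = 69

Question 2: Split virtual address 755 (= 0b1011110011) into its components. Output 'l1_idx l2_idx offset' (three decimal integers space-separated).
Answer: 5 7 3

Derivation:
vaddr = 755 = 0b1011110011
  top 3 bits -> l1_idx = 5
  next 3 bits -> l2_idx = 7
  bottom 4 bits -> offset = 3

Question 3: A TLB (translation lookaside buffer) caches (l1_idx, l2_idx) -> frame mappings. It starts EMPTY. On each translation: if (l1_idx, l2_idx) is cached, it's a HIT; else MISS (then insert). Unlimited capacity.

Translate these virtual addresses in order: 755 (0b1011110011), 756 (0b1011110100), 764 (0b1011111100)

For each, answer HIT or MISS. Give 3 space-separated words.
vaddr=755: (5,7) not in TLB -> MISS, insert
vaddr=756: (5,7) in TLB -> HIT
vaddr=764: (5,7) in TLB -> HIT

Answer: MISS HIT HIT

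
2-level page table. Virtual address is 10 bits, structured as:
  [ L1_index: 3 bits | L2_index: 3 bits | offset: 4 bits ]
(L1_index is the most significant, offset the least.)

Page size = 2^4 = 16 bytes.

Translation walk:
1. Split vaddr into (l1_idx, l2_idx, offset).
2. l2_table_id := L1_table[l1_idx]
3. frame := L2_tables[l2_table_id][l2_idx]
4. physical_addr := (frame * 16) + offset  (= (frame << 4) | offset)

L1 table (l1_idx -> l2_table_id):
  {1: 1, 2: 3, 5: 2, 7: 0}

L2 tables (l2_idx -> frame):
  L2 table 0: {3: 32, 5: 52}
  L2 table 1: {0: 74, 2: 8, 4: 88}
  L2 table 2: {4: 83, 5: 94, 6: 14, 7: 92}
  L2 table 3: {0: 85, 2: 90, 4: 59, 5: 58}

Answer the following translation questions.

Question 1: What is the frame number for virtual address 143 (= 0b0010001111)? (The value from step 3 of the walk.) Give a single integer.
Answer: 74

Derivation:
vaddr = 143: l1_idx=1, l2_idx=0
L1[1] = 1; L2[1][0] = 74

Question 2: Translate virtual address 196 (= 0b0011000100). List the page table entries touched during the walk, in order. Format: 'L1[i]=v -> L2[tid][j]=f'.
vaddr = 196 = 0b0011000100
Split: l1_idx=1, l2_idx=4, offset=4

Answer: L1[1]=1 -> L2[1][4]=88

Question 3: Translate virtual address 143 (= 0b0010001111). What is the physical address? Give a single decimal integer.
Answer: 1199

Derivation:
vaddr = 143 = 0b0010001111
Split: l1_idx=1, l2_idx=0, offset=15
L1[1] = 1
L2[1][0] = 74
paddr = 74 * 16 + 15 = 1199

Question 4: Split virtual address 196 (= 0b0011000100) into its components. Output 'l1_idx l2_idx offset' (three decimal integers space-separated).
Answer: 1 4 4

Derivation:
vaddr = 196 = 0b0011000100
  top 3 bits -> l1_idx = 1
  next 3 bits -> l2_idx = 4
  bottom 4 bits -> offset = 4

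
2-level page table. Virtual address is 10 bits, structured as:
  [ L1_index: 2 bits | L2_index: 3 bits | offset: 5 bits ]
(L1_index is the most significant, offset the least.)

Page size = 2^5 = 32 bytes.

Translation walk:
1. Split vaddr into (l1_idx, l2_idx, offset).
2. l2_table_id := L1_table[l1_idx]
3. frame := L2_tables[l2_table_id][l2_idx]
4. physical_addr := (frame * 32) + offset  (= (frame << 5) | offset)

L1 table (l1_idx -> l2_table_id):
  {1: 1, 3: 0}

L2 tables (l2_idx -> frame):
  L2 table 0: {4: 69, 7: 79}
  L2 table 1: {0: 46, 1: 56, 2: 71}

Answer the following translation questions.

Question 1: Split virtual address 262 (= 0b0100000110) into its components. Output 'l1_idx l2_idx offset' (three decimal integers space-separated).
vaddr = 262 = 0b0100000110
  top 2 bits -> l1_idx = 1
  next 3 bits -> l2_idx = 0
  bottom 5 bits -> offset = 6

Answer: 1 0 6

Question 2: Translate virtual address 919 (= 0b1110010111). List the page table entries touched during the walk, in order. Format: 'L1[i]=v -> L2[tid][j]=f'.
Answer: L1[3]=0 -> L2[0][4]=69

Derivation:
vaddr = 919 = 0b1110010111
Split: l1_idx=3, l2_idx=4, offset=23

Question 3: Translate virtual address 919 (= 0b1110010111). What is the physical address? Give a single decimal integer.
Answer: 2231

Derivation:
vaddr = 919 = 0b1110010111
Split: l1_idx=3, l2_idx=4, offset=23
L1[3] = 0
L2[0][4] = 69
paddr = 69 * 32 + 23 = 2231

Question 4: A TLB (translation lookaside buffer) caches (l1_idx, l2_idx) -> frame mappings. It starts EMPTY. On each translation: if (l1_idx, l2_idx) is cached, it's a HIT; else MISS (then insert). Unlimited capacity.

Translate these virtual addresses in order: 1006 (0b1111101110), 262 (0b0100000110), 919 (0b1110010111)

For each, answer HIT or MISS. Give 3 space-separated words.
vaddr=1006: (3,7) not in TLB -> MISS, insert
vaddr=262: (1,0) not in TLB -> MISS, insert
vaddr=919: (3,4) not in TLB -> MISS, insert

Answer: MISS MISS MISS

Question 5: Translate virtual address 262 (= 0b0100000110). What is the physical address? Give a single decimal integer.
Answer: 1478

Derivation:
vaddr = 262 = 0b0100000110
Split: l1_idx=1, l2_idx=0, offset=6
L1[1] = 1
L2[1][0] = 46
paddr = 46 * 32 + 6 = 1478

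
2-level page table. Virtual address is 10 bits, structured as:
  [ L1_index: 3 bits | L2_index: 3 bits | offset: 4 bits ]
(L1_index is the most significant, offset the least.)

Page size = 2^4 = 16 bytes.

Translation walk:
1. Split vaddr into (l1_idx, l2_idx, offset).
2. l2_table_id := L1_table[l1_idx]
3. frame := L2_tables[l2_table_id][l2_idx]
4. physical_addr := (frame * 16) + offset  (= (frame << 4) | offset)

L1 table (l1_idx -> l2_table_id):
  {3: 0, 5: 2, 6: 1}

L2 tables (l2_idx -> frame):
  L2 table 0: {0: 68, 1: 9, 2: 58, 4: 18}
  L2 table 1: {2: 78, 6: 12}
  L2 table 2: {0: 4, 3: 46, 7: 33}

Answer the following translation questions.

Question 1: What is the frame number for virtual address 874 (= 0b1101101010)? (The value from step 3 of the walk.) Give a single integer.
vaddr = 874: l1_idx=6, l2_idx=6
L1[6] = 1; L2[1][6] = 12

Answer: 12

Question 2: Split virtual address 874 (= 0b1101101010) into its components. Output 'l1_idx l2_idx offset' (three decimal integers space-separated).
Answer: 6 6 10

Derivation:
vaddr = 874 = 0b1101101010
  top 3 bits -> l1_idx = 6
  next 3 bits -> l2_idx = 6
  bottom 4 bits -> offset = 10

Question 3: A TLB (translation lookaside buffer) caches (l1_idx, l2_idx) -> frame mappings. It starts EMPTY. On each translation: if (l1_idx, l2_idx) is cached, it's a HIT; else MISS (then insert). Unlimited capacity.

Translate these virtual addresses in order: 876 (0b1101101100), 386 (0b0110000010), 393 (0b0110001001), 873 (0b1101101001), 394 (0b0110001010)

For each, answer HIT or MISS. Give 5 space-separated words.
Answer: MISS MISS HIT HIT HIT

Derivation:
vaddr=876: (6,6) not in TLB -> MISS, insert
vaddr=386: (3,0) not in TLB -> MISS, insert
vaddr=393: (3,0) in TLB -> HIT
vaddr=873: (6,6) in TLB -> HIT
vaddr=394: (3,0) in TLB -> HIT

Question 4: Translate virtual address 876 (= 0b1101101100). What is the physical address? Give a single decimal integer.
Answer: 204

Derivation:
vaddr = 876 = 0b1101101100
Split: l1_idx=6, l2_idx=6, offset=12
L1[6] = 1
L2[1][6] = 12
paddr = 12 * 16 + 12 = 204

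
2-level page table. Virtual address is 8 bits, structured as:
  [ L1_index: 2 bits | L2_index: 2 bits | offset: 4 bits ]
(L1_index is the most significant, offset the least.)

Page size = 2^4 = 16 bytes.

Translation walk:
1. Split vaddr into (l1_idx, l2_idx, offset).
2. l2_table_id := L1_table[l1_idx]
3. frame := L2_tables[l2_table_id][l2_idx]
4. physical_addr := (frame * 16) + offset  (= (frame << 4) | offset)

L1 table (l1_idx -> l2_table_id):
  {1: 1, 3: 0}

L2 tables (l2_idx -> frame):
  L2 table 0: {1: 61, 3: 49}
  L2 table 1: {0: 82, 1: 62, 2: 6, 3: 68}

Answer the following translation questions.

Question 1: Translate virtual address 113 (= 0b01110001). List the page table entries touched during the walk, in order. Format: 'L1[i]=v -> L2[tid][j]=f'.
vaddr = 113 = 0b01110001
Split: l1_idx=1, l2_idx=3, offset=1

Answer: L1[1]=1 -> L2[1][3]=68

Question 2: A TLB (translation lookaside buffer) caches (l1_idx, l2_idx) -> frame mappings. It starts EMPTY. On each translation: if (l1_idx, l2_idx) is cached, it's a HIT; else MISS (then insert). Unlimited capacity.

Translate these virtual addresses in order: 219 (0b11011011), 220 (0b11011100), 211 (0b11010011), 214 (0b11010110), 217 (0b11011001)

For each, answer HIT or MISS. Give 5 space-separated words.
Answer: MISS HIT HIT HIT HIT

Derivation:
vaddr=219: (3,1) not in TLB -> MISS, insert
vaddr=220: (3,1) in TLB -> HIT
vaddr=211: (3,1) in TLB -> HIT
vaddr=214: (3,1) in TLB -> HIT
vaddr=217: (3,1) in TLB -> HIT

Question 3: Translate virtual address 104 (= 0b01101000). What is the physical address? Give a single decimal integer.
Answer: 104

Derivation:
vaddr = 104 = 0b01101000
Split: l1_idx=1, l2_idx=2, offset=8
L1[1] = 1
L2[1][2] = 6
paddr = 6 * 16 + 8 = 104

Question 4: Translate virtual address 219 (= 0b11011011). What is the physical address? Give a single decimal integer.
vaddr = 219 = 0b11011011
Split: l1_idx=3, l2_idx=1, offset=11
L1[3] = 0
L2[0][1] = 61
paddr = 61 * 16 + 11 = 987

Answer: 987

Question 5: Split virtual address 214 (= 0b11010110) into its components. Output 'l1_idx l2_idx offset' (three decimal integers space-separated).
Answer: 3 1 6

Derivation:
vaddr = 214 = 0b11010110
  top 2 bits -> l1_idx = 3
  next 2 bits -> l2_idx = 1
  bottom 4 bits -> offset = 6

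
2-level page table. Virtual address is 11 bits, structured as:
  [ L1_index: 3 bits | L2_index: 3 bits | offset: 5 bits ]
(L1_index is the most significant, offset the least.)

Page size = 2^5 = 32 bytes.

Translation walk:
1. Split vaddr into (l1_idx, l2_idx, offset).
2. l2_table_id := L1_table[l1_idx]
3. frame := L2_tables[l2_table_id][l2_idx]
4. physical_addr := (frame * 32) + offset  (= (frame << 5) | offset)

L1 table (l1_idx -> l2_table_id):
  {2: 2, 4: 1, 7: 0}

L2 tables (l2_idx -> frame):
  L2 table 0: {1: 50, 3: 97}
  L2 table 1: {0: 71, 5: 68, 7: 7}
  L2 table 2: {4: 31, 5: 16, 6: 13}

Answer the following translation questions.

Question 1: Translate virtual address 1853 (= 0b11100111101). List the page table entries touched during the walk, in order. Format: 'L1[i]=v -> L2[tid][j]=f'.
vaddr = 1853 = 0b11100111101
Split: l1_idx=7, l2_idx=1, offset=29

Answer: L1[7]=0 -> L2[0][1]=50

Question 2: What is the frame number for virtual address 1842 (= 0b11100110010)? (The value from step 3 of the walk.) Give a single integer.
vaddr = 1842: l1_idx=7, l2_idx=1
L1[7] = 0; L2[0][1] = 50

Answer: 50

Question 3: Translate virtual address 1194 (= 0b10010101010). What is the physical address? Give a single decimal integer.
vaddr = 1194 = 0b10010101010
Split: l1_idx=4, l2_idx=5, offset=10
L1[4] = 1
L2[1][5] = 68
paddr = 68 * 32 + 10 = 2186

Answer: 2186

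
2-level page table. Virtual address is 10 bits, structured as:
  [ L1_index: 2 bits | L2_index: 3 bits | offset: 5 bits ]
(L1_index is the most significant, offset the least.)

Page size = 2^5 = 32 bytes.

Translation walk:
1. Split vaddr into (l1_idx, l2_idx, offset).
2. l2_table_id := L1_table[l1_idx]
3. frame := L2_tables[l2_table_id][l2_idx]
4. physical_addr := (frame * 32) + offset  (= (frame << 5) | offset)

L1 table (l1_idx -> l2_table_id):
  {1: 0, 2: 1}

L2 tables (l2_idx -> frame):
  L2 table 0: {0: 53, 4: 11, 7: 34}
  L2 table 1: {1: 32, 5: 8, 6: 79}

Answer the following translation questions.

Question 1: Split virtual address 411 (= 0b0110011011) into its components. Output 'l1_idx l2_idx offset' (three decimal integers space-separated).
vaddr = 411 = 0b0110011011
  top 2 bits -> l1_idx = 1
  next 3 bits -> l2_idx = 4
  bottom 5 bits -> offset = 27

Answer: 1 4 27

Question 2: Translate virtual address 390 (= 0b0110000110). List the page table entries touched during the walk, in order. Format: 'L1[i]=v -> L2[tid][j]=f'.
Answer: L1[1]=0 -> L2[0][4]=11

Derivation:
vaddr = 390 = 0b0110000110
Split: l1_idx=1, l2_idx=4, offset=6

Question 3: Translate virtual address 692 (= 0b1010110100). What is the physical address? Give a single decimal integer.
Answer: 276

Derivation:
vaddr = 692 = 0b1010110100
Split: l1_idx=2, l2_idx=5, offset=20
L1[2] = 1
L2[1][5] = 8
paddr = 8 * 32 + 20 = 276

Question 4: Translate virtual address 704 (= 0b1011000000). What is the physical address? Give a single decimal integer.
vaddr = 704 = 0b1011000000
Split: l1_idx=2, l2_idx=6, offset=0
L1[2] = 1
L2[1][6] = 79
paddr = 79 * 32 + 0 = 2528

Answer: 2528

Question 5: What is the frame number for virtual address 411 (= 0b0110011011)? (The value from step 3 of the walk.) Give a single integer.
Answer: 11

Derivation:
vaddr = 411: l1_idx=1, l2_idx=4
L1[1] = 0; L2[0][4] = 11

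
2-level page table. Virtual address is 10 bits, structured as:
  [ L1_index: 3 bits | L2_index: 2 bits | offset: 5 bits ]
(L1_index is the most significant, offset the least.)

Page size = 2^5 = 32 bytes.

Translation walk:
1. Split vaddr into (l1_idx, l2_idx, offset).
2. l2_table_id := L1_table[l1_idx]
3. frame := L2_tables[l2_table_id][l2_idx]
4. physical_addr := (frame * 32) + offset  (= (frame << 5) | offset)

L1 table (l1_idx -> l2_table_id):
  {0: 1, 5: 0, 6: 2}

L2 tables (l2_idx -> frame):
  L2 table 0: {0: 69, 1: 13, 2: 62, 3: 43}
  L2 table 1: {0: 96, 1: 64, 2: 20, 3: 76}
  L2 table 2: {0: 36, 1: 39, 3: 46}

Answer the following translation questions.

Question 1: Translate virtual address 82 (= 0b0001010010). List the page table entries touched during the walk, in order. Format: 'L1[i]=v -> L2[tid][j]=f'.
vaddr = 82 = 0b0001010010
Split: l1_idx=0, l2_idx=2, offset=18

Answer: L1[0]=1 -> L2[1][2]=20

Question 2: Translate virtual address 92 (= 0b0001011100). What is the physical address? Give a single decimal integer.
vaddr = 92 = 0b0001011100
Split: l1_idx=0, l2_idx=2, offset=28
L1[0] = 1
L2[1][2] = 20
paddr = 20 * 32 + 28 = 668

Answer: 668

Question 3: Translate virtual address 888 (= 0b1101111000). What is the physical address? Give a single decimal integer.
Answer: 1496

Derivation:
vaddr = 888 = 0b1101111000
Split: l1_idx=6, l2_idx=3, offset=24
L1[6] = 2
L2[2][3] = 46
paddr = 46 * 32 + 24 = 1496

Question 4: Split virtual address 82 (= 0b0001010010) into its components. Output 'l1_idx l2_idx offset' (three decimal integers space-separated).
Answer: 0 2 18

Derivation:
vaddr = 82 = 0b0001010010
  top 3 bits -> l1_idx = 0
  next 2 bits -> l2_idx = 2
  bottom 5 bits -> offset = 18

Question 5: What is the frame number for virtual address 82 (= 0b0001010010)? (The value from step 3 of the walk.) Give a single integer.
vaddr = 82: l1_idx=0, l2_idx=2
L1[0] = 1; L2[1][2] = 20

Answer: 20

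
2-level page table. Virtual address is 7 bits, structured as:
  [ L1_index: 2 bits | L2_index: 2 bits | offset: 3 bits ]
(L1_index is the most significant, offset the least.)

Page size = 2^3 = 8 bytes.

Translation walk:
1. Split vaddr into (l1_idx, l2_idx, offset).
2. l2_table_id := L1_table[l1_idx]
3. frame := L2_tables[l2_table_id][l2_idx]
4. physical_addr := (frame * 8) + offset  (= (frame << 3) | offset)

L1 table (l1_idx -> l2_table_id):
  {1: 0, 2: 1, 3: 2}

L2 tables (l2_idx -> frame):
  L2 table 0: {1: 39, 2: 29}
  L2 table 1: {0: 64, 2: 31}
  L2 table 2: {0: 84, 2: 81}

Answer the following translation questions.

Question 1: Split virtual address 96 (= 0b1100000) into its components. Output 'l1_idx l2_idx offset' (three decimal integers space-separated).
Answer: 3 0 0

Derivation:
vaddr = 96 = 0b1100000
  top 2 bits -> l1_idx = 3
  next 2 bits -> l2_idx = 0
  bottom 3 bits -> offset = 0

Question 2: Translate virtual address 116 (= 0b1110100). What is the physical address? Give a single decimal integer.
Answer: 652

Derivation:
vaddr = 116 = 0b1110100
Split: l1_idx=3, l2_idx=2, offset=4
L1[3] = 2
L2[2][2] = 81
paddr = 81 * 8 + 4 = 652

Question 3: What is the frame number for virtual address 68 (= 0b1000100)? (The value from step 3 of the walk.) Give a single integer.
Answer: 64

Derivation:
vaddr = 68: l1_idx=2, l2_idx=0
L1[2] = 1; L2[1][0] = 64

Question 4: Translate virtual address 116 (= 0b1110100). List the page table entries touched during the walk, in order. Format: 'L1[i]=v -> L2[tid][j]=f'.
Answer: L1[3]=2 -> L2[2][2]=81

Derivation:
vaddr = 116 = 0b1110100
Split: l1_idx=3, l2_idx=2, offset=4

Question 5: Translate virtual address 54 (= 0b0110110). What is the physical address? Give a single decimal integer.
Answer: 238

Derivation:
vaddr = 54 = 0b0110110
Split: l1_idx=1, l2_idx=2, offset=6
L1[1] = 0
L2[0][2] = 29
paddr = 29 * 8 + 6 = 238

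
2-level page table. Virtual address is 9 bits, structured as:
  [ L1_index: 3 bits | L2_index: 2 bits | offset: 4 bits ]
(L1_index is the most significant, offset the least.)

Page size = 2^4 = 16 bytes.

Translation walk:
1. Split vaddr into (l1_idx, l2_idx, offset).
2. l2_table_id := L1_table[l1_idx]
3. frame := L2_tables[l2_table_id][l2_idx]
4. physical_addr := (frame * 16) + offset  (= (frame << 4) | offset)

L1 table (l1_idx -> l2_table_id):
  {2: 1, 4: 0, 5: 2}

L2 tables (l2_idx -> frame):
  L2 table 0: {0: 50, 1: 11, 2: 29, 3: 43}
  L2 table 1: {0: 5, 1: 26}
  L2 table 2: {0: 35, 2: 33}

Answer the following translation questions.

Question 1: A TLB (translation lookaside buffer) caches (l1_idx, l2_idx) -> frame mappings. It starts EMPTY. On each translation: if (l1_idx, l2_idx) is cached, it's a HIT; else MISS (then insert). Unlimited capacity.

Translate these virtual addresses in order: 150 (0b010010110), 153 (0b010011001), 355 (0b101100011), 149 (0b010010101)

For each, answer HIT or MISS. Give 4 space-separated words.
Answer: MISS HIT MISS HIT

Derivation:
vaddr=150: (2,1) not in TLB -> MISS, insert
vaddr=153: (2,1) in TLB -> HIT
vaddr=355: (5,2) not in TLB -> MISS, insert
vaddr=149: (2,1) in TLB -> HIT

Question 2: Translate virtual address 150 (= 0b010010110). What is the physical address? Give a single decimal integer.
Answer: 422

Derivation:
vaddr = 150 = 0b010010110
Split: l1_idx=2, l2_idx=1, offset=6
L1[2] = 1
L2[1][1] = 26
paddr = 26 * 16 + 6 = 422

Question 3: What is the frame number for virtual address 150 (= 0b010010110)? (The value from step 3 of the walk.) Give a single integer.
Answer: 26

Derivation:
vaddr = 150: l1_idx=2, l2_idx=1
L1[2] = 1; L2[1][1] = 26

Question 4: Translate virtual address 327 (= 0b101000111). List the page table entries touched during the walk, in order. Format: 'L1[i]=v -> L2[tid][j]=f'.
vaddr = 327 = 0b101000111
Split: l1_idx=5, l2_idx=0, offset=7

Answer: L1[5]=2 -> L2[2][0]=35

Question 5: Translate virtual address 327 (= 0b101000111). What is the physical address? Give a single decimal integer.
vaddr = 327 = 0b101000111
Split: l1_idx=5, l2_idx=0, offset=7
L1[5] = 2
L2[2][0] = 35
paddr = 35 * 16 + 7 = 567

Answer: 567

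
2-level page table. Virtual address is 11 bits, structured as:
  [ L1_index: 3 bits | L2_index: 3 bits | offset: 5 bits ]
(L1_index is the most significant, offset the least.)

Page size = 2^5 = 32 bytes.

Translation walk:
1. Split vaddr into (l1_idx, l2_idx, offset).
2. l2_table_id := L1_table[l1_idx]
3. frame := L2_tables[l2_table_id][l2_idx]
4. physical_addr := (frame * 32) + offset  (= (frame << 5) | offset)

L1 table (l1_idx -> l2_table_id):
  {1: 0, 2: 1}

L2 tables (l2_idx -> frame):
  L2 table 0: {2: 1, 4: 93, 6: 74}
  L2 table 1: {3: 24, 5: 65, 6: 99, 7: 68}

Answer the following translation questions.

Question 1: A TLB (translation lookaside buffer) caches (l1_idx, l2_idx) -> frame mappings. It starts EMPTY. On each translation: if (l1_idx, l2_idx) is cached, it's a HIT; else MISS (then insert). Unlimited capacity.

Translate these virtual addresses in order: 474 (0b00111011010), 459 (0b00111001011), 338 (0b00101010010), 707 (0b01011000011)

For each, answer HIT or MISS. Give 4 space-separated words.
Answer: MISS HIT MISS MISS

Derivation:
vaddr=474: (1,6) not in TLB -> MISS, insert
vaddr=459: (1,6) in TLB -> HIT
vaddr=338: (1,2) not in TLB -> MISS, insert
vaddr=707: (2,6) not in TLB -> MISS, insert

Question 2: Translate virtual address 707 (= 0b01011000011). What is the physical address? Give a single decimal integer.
vaddr = 707 = 0b01011000011
Split: l1_idx=2, l2_idx=6, offset=3
L1[2] = 1
L2[1][6] = 99
paddr = 99 * 32 + 3 = 3171

Answer: 3171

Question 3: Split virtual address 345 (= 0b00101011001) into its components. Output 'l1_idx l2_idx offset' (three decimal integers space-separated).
vaddr = 345 = 0b00101011001
  top 3 bits -> l1_idx = 1
  next 3 bits -> l2_idx = 2
  bottom 5 bits -> offset = 25

Answer: 1 2 25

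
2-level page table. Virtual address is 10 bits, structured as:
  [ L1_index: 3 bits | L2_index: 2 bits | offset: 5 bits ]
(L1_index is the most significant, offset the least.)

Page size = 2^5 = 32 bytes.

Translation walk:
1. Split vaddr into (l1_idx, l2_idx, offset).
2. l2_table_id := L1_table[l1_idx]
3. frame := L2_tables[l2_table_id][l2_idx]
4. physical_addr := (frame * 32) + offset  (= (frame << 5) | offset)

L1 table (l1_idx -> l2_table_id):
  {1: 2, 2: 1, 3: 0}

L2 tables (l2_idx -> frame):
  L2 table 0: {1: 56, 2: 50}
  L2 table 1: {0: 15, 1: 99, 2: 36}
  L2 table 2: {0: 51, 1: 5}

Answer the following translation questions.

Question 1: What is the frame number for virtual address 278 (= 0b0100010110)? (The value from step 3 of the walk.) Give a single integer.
vaddr = 278: l1_idx=2, l2_idx=0
L1[2] = 1; L2[1][0] = 15

Answer: 15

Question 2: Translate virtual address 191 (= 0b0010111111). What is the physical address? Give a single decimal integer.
vaddr = 191 = 0b0010111111
Split: l1_idx=1, l2_idx=1, offset=31
L1[1] = 2
L2[2][1] = 5
paddr = 5 * 32 + 31 = 191

Answer: 191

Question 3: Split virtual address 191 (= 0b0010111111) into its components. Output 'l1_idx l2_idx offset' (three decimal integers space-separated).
Answer: 1 1 31

Derivation:
vaddr = 191 = 0b0010111111
  top 3 bits -> l1_idx = 1
  next 2 bits -> l2_idx = 1
  bottom 5 bits -> offset = 31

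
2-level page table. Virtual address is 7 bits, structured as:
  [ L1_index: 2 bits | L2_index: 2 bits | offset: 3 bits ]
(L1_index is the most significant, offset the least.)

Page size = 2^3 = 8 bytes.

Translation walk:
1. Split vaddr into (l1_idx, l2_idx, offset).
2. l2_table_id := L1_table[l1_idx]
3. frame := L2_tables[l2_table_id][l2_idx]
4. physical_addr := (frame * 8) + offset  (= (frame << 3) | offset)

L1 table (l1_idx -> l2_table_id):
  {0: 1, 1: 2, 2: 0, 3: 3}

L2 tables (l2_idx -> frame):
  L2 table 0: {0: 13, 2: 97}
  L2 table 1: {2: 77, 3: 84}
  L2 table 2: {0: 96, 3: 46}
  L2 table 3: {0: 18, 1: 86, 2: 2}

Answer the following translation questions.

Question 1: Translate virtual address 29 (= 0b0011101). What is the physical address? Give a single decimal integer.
vaddr = 29 = 0b0011101
Split: l1_idx=0, l2_idx=3, offset=5
L1[0] = 1
L2[1][3] = 84
paddr = 84 * 8 + 5 = 677

Answer: 677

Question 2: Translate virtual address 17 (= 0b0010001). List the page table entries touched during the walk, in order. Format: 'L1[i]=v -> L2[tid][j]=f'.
Answer: L1[0]=1 -> L2[1][2]=77

Derivation:
vaddr = 17 = 0b0010001
Split: l1_idx=0, l2_idx=2, offset=1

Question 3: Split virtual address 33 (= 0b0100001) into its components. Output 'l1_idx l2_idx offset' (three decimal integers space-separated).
Answer: 1 0 1

Derivation:
vaddr = 33 = 0b0100001
  top 2 bits -> l1_idx = 1
  next 2 bits -> l2_idx = 0
  bottom 3 bits -> offset = 1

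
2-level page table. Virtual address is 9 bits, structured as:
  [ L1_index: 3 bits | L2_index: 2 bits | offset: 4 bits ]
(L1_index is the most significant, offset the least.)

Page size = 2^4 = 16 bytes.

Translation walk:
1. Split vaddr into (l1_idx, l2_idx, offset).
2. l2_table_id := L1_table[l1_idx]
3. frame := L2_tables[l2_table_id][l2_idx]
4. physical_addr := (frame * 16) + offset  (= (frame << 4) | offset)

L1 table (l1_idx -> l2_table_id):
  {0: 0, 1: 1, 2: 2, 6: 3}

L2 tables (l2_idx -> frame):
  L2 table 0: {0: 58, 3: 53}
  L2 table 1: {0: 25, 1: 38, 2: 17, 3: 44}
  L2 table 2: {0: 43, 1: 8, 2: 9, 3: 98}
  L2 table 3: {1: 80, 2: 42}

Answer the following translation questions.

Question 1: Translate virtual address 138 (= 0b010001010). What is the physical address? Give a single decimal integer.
vaddr = 138 = 0b010001010
Split: l1_idx=2, l2_idx=0, offset=10
L1[2] = 2
L2[2][0] = 43
paddr = 43 * 16 + 10 = 698

Answer: 698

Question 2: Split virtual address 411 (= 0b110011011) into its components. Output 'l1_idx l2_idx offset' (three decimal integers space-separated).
vaddr = 411 = 0b110011011
  top 3 bits -> l1_idx = 6
  next 2 bits -> l2_idx = 1
  bottom 4 bits -> offset = 11

Answer: 6 1 11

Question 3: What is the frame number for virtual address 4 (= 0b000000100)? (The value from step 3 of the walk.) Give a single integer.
Answer: 58

Derivation:
vaddr = 4: l1_idx=0, l2_idx=0
L1[0] = 0; L2[0][0] = 58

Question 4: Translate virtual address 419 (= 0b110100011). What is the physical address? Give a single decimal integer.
vaddr = 419 = 0b110100011
Split: l1_idx=6, l2_idx=2, offset=3
L1[6] = 3
L2[3][2] = 42
paddr = 42 * 16 + 3 = 675

Answer: 675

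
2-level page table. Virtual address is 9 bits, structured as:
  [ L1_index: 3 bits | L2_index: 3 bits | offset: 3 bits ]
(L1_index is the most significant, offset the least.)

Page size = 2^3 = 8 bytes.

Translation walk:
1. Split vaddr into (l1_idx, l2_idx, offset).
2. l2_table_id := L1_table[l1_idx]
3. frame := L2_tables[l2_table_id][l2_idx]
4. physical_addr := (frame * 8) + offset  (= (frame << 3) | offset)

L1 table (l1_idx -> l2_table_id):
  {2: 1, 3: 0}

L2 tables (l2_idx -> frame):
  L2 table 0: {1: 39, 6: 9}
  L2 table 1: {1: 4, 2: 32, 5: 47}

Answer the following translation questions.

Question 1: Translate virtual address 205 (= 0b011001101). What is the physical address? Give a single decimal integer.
Answer: 317

Derivation:
vaddr = 205 = 0b011001101
Split: l1_idx=3, l2_idx=1, offset=5
L1[3] = 0
L2[0][1] = 39
paddr = 39 * 8 + 5 = 317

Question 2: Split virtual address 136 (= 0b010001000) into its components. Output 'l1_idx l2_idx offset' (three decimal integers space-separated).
Answer: 2 1 0

Derivation:
vaddr = 136 = 0b010001000
  top 3 bits -> l1_idx = 2
  next 3 bits -> l2_idx = 1
  bottom 3 bits -> offset = 0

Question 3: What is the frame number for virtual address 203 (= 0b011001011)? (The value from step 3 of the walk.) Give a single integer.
vaddr = 203: l1_idx=3, l2_idx=1
L1[3] = 0; L2[0][1] = 39

Answer: 39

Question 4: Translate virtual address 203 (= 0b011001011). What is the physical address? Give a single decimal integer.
Answer: 315

Derivation:
vaddr = 203 = 0b011001011
Split: l1_idx=3, l2_idx=1, offset=3
L1[3] = 0
L2[0][1] = 39
paddr = 39 * 8 + 3 = 315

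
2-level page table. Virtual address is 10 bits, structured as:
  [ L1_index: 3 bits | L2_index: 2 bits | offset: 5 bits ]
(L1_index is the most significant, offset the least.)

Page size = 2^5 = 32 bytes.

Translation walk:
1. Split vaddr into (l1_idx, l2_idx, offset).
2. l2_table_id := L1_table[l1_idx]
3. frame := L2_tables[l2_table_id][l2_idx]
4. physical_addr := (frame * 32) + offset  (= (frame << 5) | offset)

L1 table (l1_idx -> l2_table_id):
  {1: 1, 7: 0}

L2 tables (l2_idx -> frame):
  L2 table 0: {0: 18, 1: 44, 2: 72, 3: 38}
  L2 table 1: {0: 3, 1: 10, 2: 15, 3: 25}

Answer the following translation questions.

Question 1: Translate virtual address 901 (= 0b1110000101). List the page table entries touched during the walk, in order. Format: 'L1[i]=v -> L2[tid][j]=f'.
Answer: L1[7]=0 -> L2[0][0]=18

Derivation:
vaddr = 901 = 0b1110000101
Split: l1_idx=7, l2_idx=0, offset=5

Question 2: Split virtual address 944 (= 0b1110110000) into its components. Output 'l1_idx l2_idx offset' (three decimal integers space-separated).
Answer: 7 1 16

Derivation:
vaddr = 944 = 0b1110110000
  top 3 bits -> l1_idx = 7
  next 2 bits -> l2_idx = 1
  bottom 5 bits -> offset = 16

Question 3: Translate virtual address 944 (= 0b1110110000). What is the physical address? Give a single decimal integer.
Answer: 1424

Derivation:
vaddr = 944 = 0b1110110000
Split: l1_idx=7, l2_idx=1, offset=16
L1[7] = 0
L2[0][1] = 44
paddr = 44 * 32 + 16 = 1424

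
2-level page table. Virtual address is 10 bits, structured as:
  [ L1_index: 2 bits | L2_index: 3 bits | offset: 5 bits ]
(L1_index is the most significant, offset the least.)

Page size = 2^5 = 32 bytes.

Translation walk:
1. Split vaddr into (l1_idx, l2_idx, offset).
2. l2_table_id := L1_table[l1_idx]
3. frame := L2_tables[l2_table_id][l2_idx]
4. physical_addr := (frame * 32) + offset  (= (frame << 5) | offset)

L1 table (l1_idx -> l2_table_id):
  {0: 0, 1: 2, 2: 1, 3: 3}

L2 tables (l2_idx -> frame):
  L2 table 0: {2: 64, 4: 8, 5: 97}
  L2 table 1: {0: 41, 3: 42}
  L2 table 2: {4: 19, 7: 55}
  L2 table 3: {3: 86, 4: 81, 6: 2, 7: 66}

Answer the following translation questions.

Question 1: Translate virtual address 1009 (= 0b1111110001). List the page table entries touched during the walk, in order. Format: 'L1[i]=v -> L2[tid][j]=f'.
Answer: L1[3]=3 -> L2[3][7]=66

Derivation:
vaddr = 1009 = 0b1111110001
Split: l1_idx=3, l2_idx=7, offset=17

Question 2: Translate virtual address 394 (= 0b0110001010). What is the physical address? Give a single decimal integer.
Answer: 618

Derivation:
vaddr = 394 = 0b0110001010
Split: l1_idx=1, l2_idx=4, offset=10
L1[1] = 2
L2[2][4] = 19
paddr = 19 * 32 + 10 = 618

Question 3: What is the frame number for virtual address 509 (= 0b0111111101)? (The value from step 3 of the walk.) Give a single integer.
Answer: 55

Derivation:
vaddr = 509: l1_idx=1, l2_idx=7
L1[1] = 2; L2[2][7] = 55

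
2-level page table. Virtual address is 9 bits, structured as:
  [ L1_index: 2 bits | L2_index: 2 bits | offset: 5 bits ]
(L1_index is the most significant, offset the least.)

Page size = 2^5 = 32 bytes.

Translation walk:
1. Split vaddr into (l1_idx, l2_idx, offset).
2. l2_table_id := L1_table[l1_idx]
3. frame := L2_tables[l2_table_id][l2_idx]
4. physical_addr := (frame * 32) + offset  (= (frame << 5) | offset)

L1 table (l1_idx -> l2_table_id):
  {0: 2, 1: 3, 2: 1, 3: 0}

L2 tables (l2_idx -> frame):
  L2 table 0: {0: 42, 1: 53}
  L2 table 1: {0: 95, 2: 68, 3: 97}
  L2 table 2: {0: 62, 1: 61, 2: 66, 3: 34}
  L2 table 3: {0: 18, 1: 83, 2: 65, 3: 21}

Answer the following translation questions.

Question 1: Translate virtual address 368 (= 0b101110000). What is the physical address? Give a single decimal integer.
vaddr = 368 = 0b101110000
Split: l1_idx=2, l2_idx=3, offset=16
L1[2] = 1
L2[1][3] = 97
paddr = 97 * 32 + 16 = 3120

Answer: 3120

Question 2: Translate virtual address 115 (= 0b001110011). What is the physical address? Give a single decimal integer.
vaddr = 115 = 0b001110011
Split: l1_idx=0, l2_idx=3, offset=19
L1[0] = 2
L2[2][3] = 34
paddr = 34 * 32 + 19 = 1107

Answer: 1107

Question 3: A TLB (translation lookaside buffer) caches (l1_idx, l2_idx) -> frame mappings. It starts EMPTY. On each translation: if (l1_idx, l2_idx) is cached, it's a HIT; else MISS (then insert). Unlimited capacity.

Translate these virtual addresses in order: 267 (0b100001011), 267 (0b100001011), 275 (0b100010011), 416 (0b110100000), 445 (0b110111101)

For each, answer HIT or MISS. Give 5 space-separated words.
vaddr=267: (2,0) not in TLB -> MISS, insert
vaddr=267: (2,0) in TLB -> HIT
vaddr=275: (2,0) in TLB -> HIT
vaddr=416: (3,1) not in TLB -> MISS, insert
vaddr=445: (3,1) in TLB -> HIT

Answer: MISS HIT HIT MISS HIT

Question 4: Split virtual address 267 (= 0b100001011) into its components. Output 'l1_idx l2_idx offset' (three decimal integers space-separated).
Answer: 2 0 11

Derivation:
vaddr = 267 = 0b100001011
  top 2 bits -> l1_idx = 2
  next 2 bits -> l2_idx = 0
  bottom 5 bits -> offset = 11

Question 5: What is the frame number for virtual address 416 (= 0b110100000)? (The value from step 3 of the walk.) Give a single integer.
Answer: 53

Derivation:
vaddr = 416: l1_idx=3, l2_idx=1
L1[3] = 0; L2[0][1] = 53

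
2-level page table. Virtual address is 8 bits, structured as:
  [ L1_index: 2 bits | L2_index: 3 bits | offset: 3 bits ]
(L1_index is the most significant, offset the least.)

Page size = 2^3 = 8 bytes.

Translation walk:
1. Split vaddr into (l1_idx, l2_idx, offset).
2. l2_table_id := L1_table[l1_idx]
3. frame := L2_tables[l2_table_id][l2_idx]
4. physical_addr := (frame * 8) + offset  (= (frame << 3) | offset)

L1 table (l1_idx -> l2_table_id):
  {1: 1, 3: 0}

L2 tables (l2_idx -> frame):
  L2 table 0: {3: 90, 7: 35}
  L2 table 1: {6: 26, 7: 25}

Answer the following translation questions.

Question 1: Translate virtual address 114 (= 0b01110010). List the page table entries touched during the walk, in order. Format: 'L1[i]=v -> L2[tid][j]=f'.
Answer: L1[1]=1 -> L2[1][6]=26

Derivation:
vaddr = 114 = 0b01110010
Split: l1_idx=1, l2_idx=6, offset=2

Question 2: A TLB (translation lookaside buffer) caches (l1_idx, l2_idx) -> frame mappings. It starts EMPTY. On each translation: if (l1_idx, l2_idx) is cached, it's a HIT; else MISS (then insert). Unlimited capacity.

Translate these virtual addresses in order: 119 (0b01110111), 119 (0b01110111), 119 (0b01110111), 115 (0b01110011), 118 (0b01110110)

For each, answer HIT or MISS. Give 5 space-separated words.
vaddr=119: (1,6) not in TLB -> MISS, insert
vaddr=119: (1,6) in TLB -> HIT
vaddr=119: (1,6) in TLB -> HIT
vaddr=115: (1,6) in TLB -> HIT
vaddr=118: (1,6) in TLB -> HIT

Answer: MISS HIT HIT HIT HIT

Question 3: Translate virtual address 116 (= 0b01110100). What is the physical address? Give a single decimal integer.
Answer: 212

Derivation:
vaddr = 116 = 0b01110100
Split: l1_idx=1, l2_idx=6, offset=4
L1[1] = 1
L2[1][6] = 26
paddr = 26 * 8 + 4 = 212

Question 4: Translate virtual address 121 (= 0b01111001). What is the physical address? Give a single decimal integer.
vaddr = 121 = 0b01111001
Split: l1_idx=1, l2_idx=7, offset=1
L1[1] = 1
L2[1][7] = 25
paddr = 25 * 8 + 1 = 201

Answer: 201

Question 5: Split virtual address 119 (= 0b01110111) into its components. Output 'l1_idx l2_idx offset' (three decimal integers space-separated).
Answer: 1 6 7

Derivation:
vaddr = 119 = 0b01110111
  top 2 bits -> l1_idx = 1
  next 3 bits -> l2_idx = 6
  bottom 3 bits -> offset = 7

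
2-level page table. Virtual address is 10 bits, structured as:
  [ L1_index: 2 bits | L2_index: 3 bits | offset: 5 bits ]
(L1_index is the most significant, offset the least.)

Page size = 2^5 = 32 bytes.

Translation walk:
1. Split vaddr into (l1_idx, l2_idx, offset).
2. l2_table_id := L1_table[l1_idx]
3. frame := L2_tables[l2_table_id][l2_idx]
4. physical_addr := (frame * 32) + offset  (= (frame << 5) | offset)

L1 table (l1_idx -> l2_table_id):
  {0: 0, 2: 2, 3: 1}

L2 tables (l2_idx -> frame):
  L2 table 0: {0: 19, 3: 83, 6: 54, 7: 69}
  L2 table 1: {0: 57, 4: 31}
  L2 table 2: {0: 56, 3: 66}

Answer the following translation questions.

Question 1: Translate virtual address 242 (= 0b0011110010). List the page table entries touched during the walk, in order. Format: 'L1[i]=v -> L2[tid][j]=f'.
vaddr = 242 = 0b0011110010
Split: l1_idx=0, l2_idx=7, offset=18

Answer: L1[0]=0 -> L2[0][7]=69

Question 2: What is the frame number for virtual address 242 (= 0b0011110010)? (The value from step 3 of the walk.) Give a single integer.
Answer: 69

Derivation:
vaddr = 242: l1_idx=0, l2_idx=7
L1[0] = 0; L2[0][7] = 69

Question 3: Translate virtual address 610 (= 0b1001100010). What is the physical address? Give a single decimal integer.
vaddr = 610 = 0b1001100010
Split: l1_idx=2, l2_idx=3, offset=2
L1[2] = 2
L2[2][3] = 66
paddr = 66 * 32 + 2 = 2114

Answer: 2114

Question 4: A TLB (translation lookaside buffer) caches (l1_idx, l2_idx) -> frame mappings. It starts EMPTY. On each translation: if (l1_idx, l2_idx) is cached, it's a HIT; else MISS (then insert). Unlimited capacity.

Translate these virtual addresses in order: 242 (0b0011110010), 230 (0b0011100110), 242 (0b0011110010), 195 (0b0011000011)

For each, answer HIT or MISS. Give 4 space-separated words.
vaddr=242: (0,7) not in TLB -> MISS, insert
vaddr=230: (0,7) in TLB -> HIT
vaddr=242: (0,7) in TLB -> HIT
vaddr=195: (0,6) not in TLB -> MISS, insert

Answer: MISS HIT HIT MISS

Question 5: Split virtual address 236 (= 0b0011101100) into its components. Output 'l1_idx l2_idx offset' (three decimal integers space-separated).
vaddr = 236 = 0b0011101100
  top 2 bits -> l1_idx = 0
  next 3 bits -> l2_idx = 7
  bottom 5 bits -> offset = 12

Answer: 0 7 12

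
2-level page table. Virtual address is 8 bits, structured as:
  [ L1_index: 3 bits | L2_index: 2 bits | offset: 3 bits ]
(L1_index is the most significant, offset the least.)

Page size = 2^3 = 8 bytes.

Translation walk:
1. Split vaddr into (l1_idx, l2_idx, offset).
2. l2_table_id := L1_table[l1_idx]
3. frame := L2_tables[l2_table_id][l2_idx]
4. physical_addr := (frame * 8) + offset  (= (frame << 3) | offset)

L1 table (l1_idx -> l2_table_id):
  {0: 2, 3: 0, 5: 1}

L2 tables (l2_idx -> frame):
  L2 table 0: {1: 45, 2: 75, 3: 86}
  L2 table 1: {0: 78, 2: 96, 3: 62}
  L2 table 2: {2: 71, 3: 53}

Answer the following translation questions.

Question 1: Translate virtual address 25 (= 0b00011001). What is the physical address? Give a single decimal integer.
Answer: 425

Derivation:
vaddr = 25 = 0b00011001
Split: l1_idx=0, l2_idx=3, offset=1
L1[0] = 2
L2[2][3] = 53
paddr = 53 * 8 + 1 = 425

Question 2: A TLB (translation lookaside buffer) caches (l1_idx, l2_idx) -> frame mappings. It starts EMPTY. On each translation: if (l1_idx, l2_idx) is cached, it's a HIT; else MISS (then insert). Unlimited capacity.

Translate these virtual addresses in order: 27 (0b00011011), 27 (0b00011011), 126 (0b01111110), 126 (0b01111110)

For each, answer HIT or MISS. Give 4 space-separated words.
vaddr=27: (0,3) not in TLB -> MISS, insert
vaddr=27: (0,3) in TLB -> HIT
vaddr=126: (3,3) not in TLB -> MISS, insert
vaddr=126: (3,3) in TLB -> HIT

Answer: MISS HIT MISS HIT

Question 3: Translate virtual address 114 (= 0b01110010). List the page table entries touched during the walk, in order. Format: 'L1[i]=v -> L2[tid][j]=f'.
vaddr = 114 = 0b01110010
Split: l1_idx=3, l2_idx=2, offset=2

Answer: L1[3]=0 -> L2[0][2]=75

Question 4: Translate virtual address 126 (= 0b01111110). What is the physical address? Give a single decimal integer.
vaddr = 126 = 0b01111110
Split: l1_idx=3, l2_idx=3, offset=6
L1[3] = 0
L2[0][3] = 86
paddr = 86 * 8 + 6 = 694

Answer: 694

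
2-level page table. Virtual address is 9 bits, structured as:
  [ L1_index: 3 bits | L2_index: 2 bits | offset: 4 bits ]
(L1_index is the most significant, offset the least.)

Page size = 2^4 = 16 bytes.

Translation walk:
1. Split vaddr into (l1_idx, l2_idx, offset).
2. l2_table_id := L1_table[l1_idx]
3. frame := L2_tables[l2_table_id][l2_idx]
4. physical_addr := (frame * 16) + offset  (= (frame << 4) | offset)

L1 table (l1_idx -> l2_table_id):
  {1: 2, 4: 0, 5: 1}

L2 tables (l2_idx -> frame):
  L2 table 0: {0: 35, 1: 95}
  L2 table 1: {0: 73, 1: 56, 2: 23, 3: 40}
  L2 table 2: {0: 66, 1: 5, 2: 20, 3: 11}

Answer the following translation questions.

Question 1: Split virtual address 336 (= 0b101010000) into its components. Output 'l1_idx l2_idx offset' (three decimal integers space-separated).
vaddr = 336 = 0b101010000
  top 3 bits -> l1_idx = 5
  next 2 bits -> l2_idx = 1
  bottom 4 bits -> offset = 0

Answer: 5 1 0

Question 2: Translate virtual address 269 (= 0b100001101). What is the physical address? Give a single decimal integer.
vaddr = 269 = 0b100001101
Split: l1_idx=4, l2_idx=0, offset=13
L1[4] = 0
L2[0][0] = 35
paddr = 35 * 16 + 13 = 573

Answer: 573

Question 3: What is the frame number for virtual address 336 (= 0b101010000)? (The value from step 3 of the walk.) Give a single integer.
vaddr = 336: l1_idx=5, l2_idx=1
L1[5] = 1; L2[1][1] = 56

Answer: 56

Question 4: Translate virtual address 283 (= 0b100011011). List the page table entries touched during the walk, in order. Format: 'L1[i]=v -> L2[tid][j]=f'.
Answer: L1[4]=0 -> L2[0][1]=95

Derivation:
vaddr = 283 = 0b100011011
Split: l1_idx=4, l2_idx=1, offset=11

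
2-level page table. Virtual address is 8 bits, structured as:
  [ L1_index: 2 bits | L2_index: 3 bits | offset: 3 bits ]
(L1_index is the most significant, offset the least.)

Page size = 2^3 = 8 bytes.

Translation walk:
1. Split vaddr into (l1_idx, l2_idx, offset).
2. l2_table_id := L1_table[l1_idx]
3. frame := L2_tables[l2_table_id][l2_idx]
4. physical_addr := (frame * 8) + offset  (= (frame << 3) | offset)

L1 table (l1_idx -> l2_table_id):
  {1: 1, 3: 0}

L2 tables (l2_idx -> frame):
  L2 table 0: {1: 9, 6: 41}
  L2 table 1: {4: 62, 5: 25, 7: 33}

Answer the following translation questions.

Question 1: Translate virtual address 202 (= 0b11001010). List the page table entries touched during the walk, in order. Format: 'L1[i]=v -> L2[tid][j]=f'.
Answer: L1[3]=0 -> L2[0][1]=9

Derivation:
vaddr = 202 = 0b11001010
Split: l1_idx=3, l2_idx=1, offset=2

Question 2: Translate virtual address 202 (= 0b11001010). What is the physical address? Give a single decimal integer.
Answer: 74

Derivation:
vaddr = 202 = 0b11001010
Split: l1_idx=3, l2_idx=1, offset=2
L1[3] = 0
L2[0][1] = 9
paddr = 9 * 8 + 2 = 74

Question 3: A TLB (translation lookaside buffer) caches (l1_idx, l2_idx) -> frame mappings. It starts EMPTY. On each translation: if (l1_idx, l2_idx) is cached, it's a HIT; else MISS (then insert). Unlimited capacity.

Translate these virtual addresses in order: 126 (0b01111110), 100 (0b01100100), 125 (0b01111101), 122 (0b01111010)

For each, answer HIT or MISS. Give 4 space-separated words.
vaddr=126: (1,7) not in TLB -> MISS, insert
vaddr=100: (1,4) not in TLB -> MISS, insert
vaddr=125: (1,7) in TLB -> HIT
vaddr=122: (1,7) in TLB -> HIT

Answer: MISS MISS HIT HIT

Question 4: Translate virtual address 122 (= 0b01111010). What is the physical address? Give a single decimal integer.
vaddr = 122 = 0b01111010
Split: l1_idx=1, l2_idx=7, offset=2
L1[1] = 1
L2[1][7] = 33
paddr = 33 * 8 + 2 = 266

Answer: 266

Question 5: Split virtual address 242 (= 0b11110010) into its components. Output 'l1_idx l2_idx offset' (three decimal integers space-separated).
vaddr = 242 = 0b11110010
  top 2 bits -> l1_idx = 3
  next 3 bits -> l2_idx = 6
  bottom 3 bits -> offset = 2

Answer: 3 6 2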